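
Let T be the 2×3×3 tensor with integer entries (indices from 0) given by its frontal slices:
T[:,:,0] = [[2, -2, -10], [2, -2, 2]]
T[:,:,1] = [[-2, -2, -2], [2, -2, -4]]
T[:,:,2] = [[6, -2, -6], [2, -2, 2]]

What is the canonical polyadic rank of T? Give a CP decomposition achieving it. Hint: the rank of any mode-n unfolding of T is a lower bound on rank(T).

Lower bound: the mode-2 unfolding of T (rows indexed by j, columns by (i,k) = (0,0), (0,1), (0,2), (1,0), (1,1), (1,2)) is [[2, -2, 6, 2, 2, 2], [-2, -2, -2, -2, -2, -2], [-10, -2, -6, 2, -4, 2]].
There the 3×3 minor on rows j ∈ {0, 1, 2}, columns (i,k) ∈ {(0,0), (0,1), (0,2)} is det [[2, -2, 6], [-2, -2, -2], [-10, -2, -6]] = -96 ≠ 0, so this unfolding has rank ≥ 3; CP rank is at least every unfolding rank, so rank(T) ≥ 3. (Unfolding ranks only ever bound the CP rank from below — rank(T) can be strictly larger than all of them — so the matching upper bound has to come from an explicit 3-term decomposition.)
Upper bound: T is a sum of 3 rank-1 terms, T = [1, 0] ⊗ [1, 0, 1] ⊗ [0, -4, 4] + [1, 1] ⊗ [1, -1, -1] ⊗ [2, 2, 2] + [2, -1] ⊗ [0, 0, 1] ⊗ [-4, 2, -4] (written with every a and b primitive with positive leading entry and the scale carried by c; CP decompositions are not unique, and this one is verified by expanding entrywise), so rank(T) ≤ 3.
These bounds meet, so rank(T) = 3.

rank(T) = 3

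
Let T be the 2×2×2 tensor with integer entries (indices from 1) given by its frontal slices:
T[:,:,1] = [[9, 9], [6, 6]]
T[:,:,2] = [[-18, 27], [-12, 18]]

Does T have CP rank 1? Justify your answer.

The mode-3 unfolding of T (rows indexed by k, columns by (i,j) = (1,1), (1,2), (2,1), (2,2)) is [[9, 9, 6, 6], [-18, 27, -12, 18]].
There the 2×2 minor on rows k ∈ {1, 2}, columns (i,j) ∈ {(1,1), (1,2)} is det [[9, 9], [-18, 27]] = 405 ≠ 0, so this unfolding has rank ≥ 2; CP rank is at least every unfolding rank, so rank(T) ≥ 2.
In particular rank(T) ≥ 2 > 1, so T is not rank-1.

No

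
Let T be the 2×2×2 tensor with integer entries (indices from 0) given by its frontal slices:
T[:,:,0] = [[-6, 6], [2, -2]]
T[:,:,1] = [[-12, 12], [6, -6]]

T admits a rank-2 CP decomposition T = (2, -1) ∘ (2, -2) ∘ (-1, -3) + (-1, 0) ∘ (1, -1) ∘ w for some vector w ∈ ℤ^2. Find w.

w = (2, 0)

Subtract the known terms from T to get the rank-1 residual R = (-1, 0) ∘ (1, -1) ∘ w, so R[i,j,k] = a[i]·b[j]·w[k]. Pick indices with nonzero a[0]·b[0] = (-1)·(1) = -1. Only the fibre through (0,0,·) is needed: R[0,0,:] = T[0,0,:] − Σₗ aₗ[0]bₗ[0]cₗ = [-6, -12] − (2)·(2)·(-1, -3) = [-2, 0]. Then w[k] = R[0,0,k] / -1 for each k, giving w = [-2, 0] / -1 = (2, 0).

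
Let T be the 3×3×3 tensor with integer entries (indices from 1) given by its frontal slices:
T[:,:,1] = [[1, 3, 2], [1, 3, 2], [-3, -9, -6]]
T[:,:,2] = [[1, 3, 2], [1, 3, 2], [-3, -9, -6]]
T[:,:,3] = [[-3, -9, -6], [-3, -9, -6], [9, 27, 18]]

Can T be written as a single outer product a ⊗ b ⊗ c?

If T = a ⊗ b ⊗ c then every fibre of T is a multiple of the corresponding factor, so read the factors off the fibres through the nonzero entry T[1,1,1] = 1.
The mode-1 fibre T[:,1,1] = [1, 1, -3] gives a = (1, 1, -3) (primitive direction); the mode-2 fibre T[1,:,1] = [1, 3, 2] gives b = (1, 3, 2); then c[k] = T[1,1,k] / (a[1]·b[1]) = [1, 1, -3] / 1 = (1, 1, -3).
Expanding (1, 1, -3) ⊗ (1, 3, 2) ⊗ (1, 1, -3) reproduces all 27 entries of T, so T = (1, 1, -3) ⊗ (1, 3, 2) ⊗ (1, 1, -3) and rank(T) ≤ 1.
Equivalently every frontal slice T[:,:,k] is c[k] times the rank-1 matrix (1, 1, -3) ⊗ (1, 3, 2). So T has rank 1 (it is nonzero).

Yes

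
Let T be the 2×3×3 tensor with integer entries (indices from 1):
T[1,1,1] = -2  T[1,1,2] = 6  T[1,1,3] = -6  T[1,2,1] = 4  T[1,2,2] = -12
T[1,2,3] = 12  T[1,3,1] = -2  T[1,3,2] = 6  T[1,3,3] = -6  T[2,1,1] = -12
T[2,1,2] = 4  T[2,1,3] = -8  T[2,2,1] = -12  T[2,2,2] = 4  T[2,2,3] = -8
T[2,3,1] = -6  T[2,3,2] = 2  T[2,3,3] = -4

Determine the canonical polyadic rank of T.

Lower bound: in the mode-3 unfolding of T (rows indexed by k, columns by (i,j)) the 2×2 minor on rows k ∈ {1, 2}, columns (i,j) ∈ {(1,1), (2,1)} is det [[-2, -12], [6, 4]] = 64 ≠ 0, so that unfolding has rank ≥ 2 and hence rank(T) ≥ 2 (CP rank is at least every unfolding rank, though it can be larger).
Upper bound: with S_k = T[:,:,k], the two rank-1 terms a₁b₁ᵀ, a₂b₂ᵀ are the rank-1 members of the pencil x·S₁ + y·S₂.
The 2×2 minor of x·S₁ + y·S₂ on rows {1,2}, columns {1,2} is 72·x² − 240·xy + 72·y² = 24·(x − 3·y)(3·x − y), vanishing at (x:y) = (3:1) and (1:3).
M₁ = 3·S₁ + S₂ = [[0, 0, 0], [-32, -32, -16]] = (-16)·[0, 1][2, 2, 1]ᵀ and M₂ = S₁ + 3·S₂ = [[16, -32, 16], [0, 0, 0]] = 16·[1, 0][1, -2, 1]ᵀ, so take a₁ = [0, 1], b₁ = [2, 2, 1], a₂ = [1, 0], b₂ = [1, -2, 1].
Each slice is an integer combination of E₁ = a₁b₁ᵀ and E₂ = a₂b₂ᵀ: S₁ = −6·E₁ − 2·E₂, S₂ = 2·E₁ + 6·E₂, S₃ = −4·E₁ − 6·E₂; reading off coefficients, c₁ = [-6, 2, -4] and c₂ = [-2, 6, -6].
Hence T = [0, 1] ⊗ [2, 2, 1] ⊗ [-6, 2, -4] + [1, 0] ⊗ [1, -2, 1] ⊗ [-2, 6, -6], so rank(T) ≤ 2.
These bounds meet, so rank(T) = 2.

2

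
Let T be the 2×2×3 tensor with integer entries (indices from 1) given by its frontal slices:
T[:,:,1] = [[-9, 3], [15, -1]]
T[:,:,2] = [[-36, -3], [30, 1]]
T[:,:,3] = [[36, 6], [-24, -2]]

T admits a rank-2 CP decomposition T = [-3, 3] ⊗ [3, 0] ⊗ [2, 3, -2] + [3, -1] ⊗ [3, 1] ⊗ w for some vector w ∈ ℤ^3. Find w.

w = [1, -1, 2]

Subtract the known terms from T to get the rank-1 residual R = [3, -1] ⊗ [3, 1] ⊗ w, so R[i,j,k] = a[i]·b[j]·w[k]. Pick indices with nonzero a[1]·b[1] = (3)·(3) = 9. Only the fibre through (1,1,·) is needed: R[1,1,:] = T[1,1,:] − Σₗ aₗ[1]bₗ[1]cₗ = [-9, -36, 36] − (-3)·(3)·[2, 3, -2] = [9, -9, 18]. Then w[k] = R[1,1,k] / 9 for each k, giving w = [9, -9, 18] / 9 = [1, -1, 2].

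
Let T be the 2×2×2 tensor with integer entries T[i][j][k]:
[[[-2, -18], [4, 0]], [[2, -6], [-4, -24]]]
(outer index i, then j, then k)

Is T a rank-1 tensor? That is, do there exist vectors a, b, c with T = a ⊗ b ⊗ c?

No

The mode-1 unfolding of T (rows indexed by i, columns by (j,k) = (0,0), (0,1), (1,0), (1,1)) is [[-2, -18, 4, 0], [2, -6, -4, -24]].
There the 2×2 minor on rows i ∈ {0, 1}, columns (j,k) ∈ {(0,0), (0,1)} is det [[-2, -18], [2, -6]] = 48 ≠ 0, so this unfolding has rank ≥ 2; CP rank is at least every unfolding rank, so rank(T) ≥ 2.
In particular rank(T) ≥ 2 > 1, so T is not rank-1.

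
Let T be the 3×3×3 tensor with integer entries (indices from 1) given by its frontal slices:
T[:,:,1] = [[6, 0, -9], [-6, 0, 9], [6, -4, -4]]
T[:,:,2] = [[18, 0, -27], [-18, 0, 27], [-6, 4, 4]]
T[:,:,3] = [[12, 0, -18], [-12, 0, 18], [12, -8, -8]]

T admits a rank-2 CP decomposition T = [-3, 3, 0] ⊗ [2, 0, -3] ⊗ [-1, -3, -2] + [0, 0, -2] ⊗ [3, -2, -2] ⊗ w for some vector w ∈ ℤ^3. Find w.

w = [-1, 1, -2]

Subtract the known terms from T to get the rank-1 residual R = [0, 0, -2] ⊗ [3, -2, -2] ⊗ w, so R[i,j,k] = a[i]·b[j]·w[k]. Pick indices with nonzero a[3]·b[1] = (-2)·(3) = -6. Only the fibre through (3,1,·) is needed: R[3,1,:] = T[3,1,:] − Σₗ aₗ[3]bₗ[1]cₗ = [6, -6, 12] − (0)·(2)·[-1, -3, -2] = [6, -6, 12]. Then w[k] = R[3,1,k] / -6 for each k, giving w = [6, -6, 12] / -6 = [-1, 1, -2].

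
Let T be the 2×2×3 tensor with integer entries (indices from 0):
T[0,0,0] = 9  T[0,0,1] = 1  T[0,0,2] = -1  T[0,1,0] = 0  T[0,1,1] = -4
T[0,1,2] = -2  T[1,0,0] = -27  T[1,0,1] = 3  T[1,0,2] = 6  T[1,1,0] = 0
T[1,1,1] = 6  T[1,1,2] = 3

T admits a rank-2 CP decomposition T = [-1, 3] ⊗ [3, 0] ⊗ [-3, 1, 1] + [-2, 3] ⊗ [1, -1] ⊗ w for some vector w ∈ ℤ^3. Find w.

Subtract the known terms from T to get the rank-1 residual R = [-2, 3] ⊗ [1, -1] ⊗ w, so R[i,j,k] = a[i]·b[j]·w[k]. Pick indices with nonzero a[0]·b[0] = (-2)·(1) = -2. Only the fibre through (0,0,·) is needed: R[0,0,:] = T[0,0,:] − Σₗ aₗ[0]bₗ[0]cₗ = [9, 1, -1] − (-1)·(3)·[-3, 1, 1] = [0, 4, 2]. Then w[k] = R[0,0,k] / -2 for each k, giving w = [0, 4, 2] / -2 = [0, -2, -1].

w = [0, -2, -1]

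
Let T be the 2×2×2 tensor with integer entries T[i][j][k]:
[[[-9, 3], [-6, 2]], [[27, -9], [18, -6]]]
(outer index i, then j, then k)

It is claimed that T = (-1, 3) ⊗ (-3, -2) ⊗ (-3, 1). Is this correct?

Yes

Reconstruct entrywise from the claimed factors. For example, T[1,0,0] = 27 and Σₗ aₗ[1]bₗ[0]cₗ[0] = (3)·(-3)·(-3) = 27; checking all 8 entries, every one matches. The claim holds.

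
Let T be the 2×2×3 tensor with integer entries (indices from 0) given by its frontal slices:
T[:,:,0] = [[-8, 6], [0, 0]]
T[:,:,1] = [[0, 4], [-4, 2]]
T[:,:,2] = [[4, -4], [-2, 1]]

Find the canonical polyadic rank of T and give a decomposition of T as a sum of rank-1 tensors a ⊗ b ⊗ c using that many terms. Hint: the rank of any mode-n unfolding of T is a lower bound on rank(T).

Lower bound: the mode-3 unfolding of T (rows indexed by k, columns by (i,j) = (0,0), (0,1), (1,0), (1,1)) is [[-8, 6, 0, 0], [0, 4, -4, 2], [4, -4, -2, 1]].
There the 3×3 minor on rows k ∈ {0, 1, 2}, columns (i,j) ∈ {(0,0), (0,1), (1,0)} is det [[-8, 6, 0], [0, 4, -4], [4, -4, -2]] = 96 ≠ 0, so this unfolding has rank ≥ 3; CP rank is at least every unfolding rank, so rank(T) ≥ 3. (Flattening ranks never certify an upper bound on CP rank; for that we must actually write T with 3 rank-1 terms.)
Upper bound: T is a sum of 3 rank-1 terms, T = [1, 0] ⊗ [0, 1] ⊗ [2, 4, -2] + [2, -1] ⊗ [2, -1] ⊗ [-1, 1, 1] + [2, 1] ⊗ [2, -1] ⊗ [-1, -1, 0] (one valid choice — decompositions are not unique — normalised so each a, b is primitive with positive first nonzero entry; check it by expanding all entries), so rank(T) ≤ 3.
These bounds meet, so rank(T) = 3.
Check entry T[0,0,2] = 4: (1)·(0)·(-2) + (2)·(2)·(1) + (2)·(2)·(0) = 4.

rank(T) = 3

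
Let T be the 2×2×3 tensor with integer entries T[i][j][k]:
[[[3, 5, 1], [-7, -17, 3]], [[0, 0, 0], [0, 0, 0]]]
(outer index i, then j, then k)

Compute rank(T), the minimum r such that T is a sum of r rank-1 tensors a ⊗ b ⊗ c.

Lower bound: the mode-3 unfolding of T (rows indexed by k, columns by (i,j) = (0,0), (0,1), (1,0), (1,1)) is [[3, -7, 0, 0], [5, -17, 0, 0], [1, 3, 0, 0]].
There the 2×2 minor on rows k ∈ {0, 1}, columns (i,j) ∈ {(0,0), (0,1)} is det [[3, -7], [5, -17]] = -16 ≠ 0, so this unfolding has rank ≥ 2; CP rank is at least every unfolding rank, so rank(T) ≥ 2. (This is only a lower bound: in general the CP rank may exceed every unfolding rank, so we still need to exhibit 2 rank-1 terms summing to T.)
Upper bound — finding two terms. Every mode-1 slice of T is a multiple of one matrix: T[i,:,:] = a[i]·M with a = [1, 0] and M = [[3, 5, 1], [-7, -17, 3]] (rows indexed by j, columns by k). So it suffices to write M as a sum of two rank-1 matrices.
Splitting M by its rows (j = 0, 1), M = [1, 0][3, 5, 1]ᵀ + [0, 1][-7, -17, 3]ᵀ.
Hence T = [1, 0] ⊗ [1, 0] ⊗ [3, 5, 1] + [1, 0] ⊗ [0, 1] ⊗ [-7, -17, 3], so rank(T) ≤ 2.
These bounds meet, so rank(T) = 2.

2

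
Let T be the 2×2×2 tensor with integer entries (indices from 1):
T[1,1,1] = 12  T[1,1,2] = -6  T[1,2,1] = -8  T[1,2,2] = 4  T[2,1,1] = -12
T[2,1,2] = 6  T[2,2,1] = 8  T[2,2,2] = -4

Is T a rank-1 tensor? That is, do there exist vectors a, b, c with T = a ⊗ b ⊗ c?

If T = a ⊗ b ⊗ c then every fibre of T is a multiple of the corresponding factor, so read the factors off the fibres through the nonzero entry T[1,1,1] = 12.
The mode-1 fibre T[:,1,1] = [12, -12] gives a = (1, -1) (primitive direction); the mode-2 fibre T[1,:,1] = [12, -8] gives b = (3, -2); then c[k] = T[1,1,k] / (a[1]·b[1]) = [12, -6] / 3 = (4, -2).
Expanding (1, -1) ⊗ (3, -2) ⊗ (4, -2) reproduces all 8 entries of T, so T = (1, -1) ⊗ (3, -2) ⊗ (4, -2) and rank(T) ≤ 1.
Equivalently every frontal slice T[:,:,k] is c[k] times the rank-1 matrix (1, -1) ⊗ (3, -2). So T has rank 1 (it is nonzero).

Yes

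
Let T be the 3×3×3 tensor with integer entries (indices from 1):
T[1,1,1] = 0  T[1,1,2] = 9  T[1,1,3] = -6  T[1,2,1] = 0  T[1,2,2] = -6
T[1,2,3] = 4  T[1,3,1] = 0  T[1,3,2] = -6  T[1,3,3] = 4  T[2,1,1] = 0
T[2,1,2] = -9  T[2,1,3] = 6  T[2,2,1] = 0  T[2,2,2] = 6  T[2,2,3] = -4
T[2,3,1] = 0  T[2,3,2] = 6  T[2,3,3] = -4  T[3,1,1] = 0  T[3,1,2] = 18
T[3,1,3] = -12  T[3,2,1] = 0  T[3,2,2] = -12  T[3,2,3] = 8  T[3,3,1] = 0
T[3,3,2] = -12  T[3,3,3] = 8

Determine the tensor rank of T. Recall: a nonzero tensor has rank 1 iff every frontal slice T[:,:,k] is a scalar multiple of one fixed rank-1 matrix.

Lower bound: T ≠ 0 (e.g. T[1,1,2] = 9), so rank(T) ≥ 1.
Upper bound: the mode-1 fibre T[:,1,2] = [9, -9, 18] gives a = (1, -1, 2) (primitive direction); the mode-2 fibre T[1,:,2] = [9, -6, -6] gives b = (3, -2, -2); then c[k] = T[1,1,k] / (a[1]·b[1]) = [0, 9, -6] / 3 = (0, 3, -2).
Expanding (1, -1, 2) ⊗ (3, -2, -2) ⊗ (0, 3, -2) reproduces all 27 entries of T, so T = (1, -1, 2) ⊗ (3, -2, -2) ⊗ (0, 3, -2) and rank(T) ≤ 1.
These bounds meet, so rank(T) = 1.

1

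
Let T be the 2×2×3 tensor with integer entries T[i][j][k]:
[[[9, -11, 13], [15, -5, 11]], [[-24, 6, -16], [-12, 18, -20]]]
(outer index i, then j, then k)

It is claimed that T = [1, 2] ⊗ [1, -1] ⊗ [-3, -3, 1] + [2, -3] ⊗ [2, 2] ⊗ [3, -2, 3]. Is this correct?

Yes

Reconstruct entrywise from the claimed factors. For example, T[1,0,2] = -16 and Σₗ aₗ[1]bₗ[0]cₗ[2] = (2)·(1)·(1) + (-3)·(2)·(3) = -16; checking all 12 entries, every one matches. The claim holds.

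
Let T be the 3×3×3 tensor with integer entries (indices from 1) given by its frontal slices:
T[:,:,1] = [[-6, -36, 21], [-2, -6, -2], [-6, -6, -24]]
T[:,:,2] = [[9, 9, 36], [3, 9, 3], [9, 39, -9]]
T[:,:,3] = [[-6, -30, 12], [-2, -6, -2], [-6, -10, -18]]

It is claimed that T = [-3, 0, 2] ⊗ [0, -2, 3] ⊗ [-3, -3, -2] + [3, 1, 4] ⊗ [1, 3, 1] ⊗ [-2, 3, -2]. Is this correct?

Reconstruct entry (3,1,1) from the claimed factors: Σₗ aₗ[3]bₗ[1]cₗ[1] = (2)·(0)·(-3) + (4)·(1)·(-2) = -8, but T[3,1,1] = -6. The claim is false.

No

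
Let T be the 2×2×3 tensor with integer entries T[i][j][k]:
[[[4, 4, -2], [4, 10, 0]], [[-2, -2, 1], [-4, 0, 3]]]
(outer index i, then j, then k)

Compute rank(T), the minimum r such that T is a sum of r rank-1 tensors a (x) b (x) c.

Lower bound: the mode-3 unfolding of T (rows indexed by k, columns by (i,j) = (0,0), (0,1), (1,0), (1,1)) is [[4, 4, -2, -4], [4, 10, -2, 0], [-2, 0, 1, 3]].
There the 3×3 minor on rows k ∈ {0, 1, 2}, columns (i,j) ∈ {(0,0), (0,1), (1,1)} is det [[4, 4, -4], [4, 10, 0], [-2, 0, 3]] = -8 ≠ 0, so this unfolding has rank ≥ 3; CP rank is at least every unfolding rank, so rank(T) ≥ 3. (Flattening ranks never certify an upper bound on CP rank; for that we must actually write T with 3 rank-1 terms.)
Upper bound: T is a sum of 3 rank-1 terms, T = [1, 1] (x) [0, 1] (x) [-4, -2, 2] + [2, -1] (x) [1, 1] (x) [2, 2, -1] + [2, 1] (x) [0, 1] (x) [2, 4, 0] (written with every a and b primitive with positive leading entry and the scale carried by c; CP decompositions are not unique, and this one is verified by expanding entrywise), so rank(T) ≤ 3.
These bounds meet, so rank(T) = 3.

3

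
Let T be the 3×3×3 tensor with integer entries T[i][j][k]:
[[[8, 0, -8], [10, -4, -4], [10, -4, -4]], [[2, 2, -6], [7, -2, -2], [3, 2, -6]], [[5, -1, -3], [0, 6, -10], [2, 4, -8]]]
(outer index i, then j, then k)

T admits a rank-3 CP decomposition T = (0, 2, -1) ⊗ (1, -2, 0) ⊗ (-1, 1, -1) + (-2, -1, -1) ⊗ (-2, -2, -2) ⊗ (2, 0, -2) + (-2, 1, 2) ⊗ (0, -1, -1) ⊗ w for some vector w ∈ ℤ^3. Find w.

Subtract the known terms from T to get the rank-1 residual R = (-2, 1, 2) ⊗ (0, -1, -1) ⊗ w, so R[i,j,k] = a[i]·b[j]·w[k]. Pick indices with nonzero a[0]·b[1] = (-2)·(-1) = 2. Only the fibre through (0,1,·) is needed: R[0,1,:] = T[0,1,:] − Σₗ aₗ[0]bₗ[1]cₗ = [10, -4, -4] − (0)·(-2)·(-1, 1, -1) − (-2)·(-2)·(2, 0, -2) = [2, -4, 4]. Then w[k] = R[0,1,k] / 2 for each k, giving w = [2, -4, 4] / 2 = (1, -2, 2).

w = (1, -2, 2)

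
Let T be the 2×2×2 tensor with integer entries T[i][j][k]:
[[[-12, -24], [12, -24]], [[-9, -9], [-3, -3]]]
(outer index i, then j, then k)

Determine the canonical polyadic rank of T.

2

Lower bound: the mode-3 unfolding of T (rows indexed by k, columns by (i,j) = (0,0), (0,1), (1,0), (1,1)) is [[-12, 12, -9, -3], [-24, -24, -9, -3]].
There the 2×2 minor on rows k ∈ {0, 1}, columns (i,j) ∈ {(0,0), (0,1)} is det [[-12, 12], [-24, -24]] = 576 ≠ 0, so this unfolding has rank ≥ 2; CP rank is at least every unfolding rank, so rank(T) ≥ 2. (Flattening ranks never certify an upper bound on CP rank; for that we must actually write T with 2 rank-1 terms.)
Upper bound — finding two terms. Write S_k = T[:,:,k] for the frontal slices: S₀ = [[-12, 12], [-9, -3]], S₁ = [[-24, -24], [-9, -3]].
If T = a₁ ⊗ b₁ ⊗ c₁ + a₂ ⊗ b₂ ⊗ c₂ then each S_k = c₁[k]·a₁b₁ᵀ + c₂[k]·a₂b₂ᵀ. S₀ and S₁ are linearly independent, so a₁b₁ᵀ and a₂b₂ᵀ must span the same plane of matrices: they are the rank-1 matrices of the form x·S₀ + y·S₁.
det(x·S₀ + y·S₁) is 144·x² − 144·y² = 144·(x − y)(x + y), vanishing at (x:y) = (1:1) and (1:-1).
M₁ = S₀ + S₁ = [[-36, -12], [-18, -6]] = (-6)·[2, 1][3, 1]ᵀ and M₂ = S₀ − S₁ = [[12, 36], [0, 0]] = 12·[1, 0][1, 3]ᵀ, so take a₁ = [2, 1], b₁ = [3, 1], a₂ = [1, 0], b₂ = [1, 3].
Each slice is an integer combination of E₁ = a₁b₁ᵀ and E₂ = a₂b₂ᵀ: S₀ = −3·E₁ + 6·E₂, S₁ = −3·E₁ − 6·E₂; reading off coefficients, c₁ = [-3, -3] and c₂ = [6, -6].
Hence T = [2, 1] ⊗ [3, 1] ⊗ [-3, -3] + [1, 0] ⊗ [1, 3] ⊗ [6, -6], so rank(T) ≤ 2.
These bounds meet, so rank(T) = 2.
Check entry T[0,0,1] = -24: (2)·(3)·(-3) + (1)·(1)·(-6) = -24.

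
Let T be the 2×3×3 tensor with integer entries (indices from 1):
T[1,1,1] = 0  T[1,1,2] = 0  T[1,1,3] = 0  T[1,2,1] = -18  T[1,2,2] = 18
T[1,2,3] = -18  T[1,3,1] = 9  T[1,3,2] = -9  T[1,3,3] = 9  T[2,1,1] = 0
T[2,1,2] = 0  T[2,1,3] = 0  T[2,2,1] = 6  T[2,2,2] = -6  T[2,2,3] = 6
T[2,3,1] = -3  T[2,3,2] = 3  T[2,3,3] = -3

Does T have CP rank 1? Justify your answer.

Yes

The mode-1 fibre T[:,2,1] = [-18, 6] gives a = [3, -1] (primitive direction); the mode-2 fibre T[1,:,1] = [0, -18, 9] gives b = [0, 2, -1]; then c[k] = T[1,2,k] / (a[1]·b[2]) = [-18, 18, -18] / 6 = [-3, 3, -3].
Expanding [3, -1] ∘ [0, 2, -1] ∘ [-3, 3, -3] reproduces all 18 entries of T, so T = [3, -1] ∘ [0, 2, -1] ∘ [-3, 3, -3] and rank(T) ≤ 1.
Equivalently every frontal slice T[:,:,k] is c[k] times the rank-1 matrix [3, -1] ∘ [0, 2, -1]. So T has rank 1 (it is nonzero).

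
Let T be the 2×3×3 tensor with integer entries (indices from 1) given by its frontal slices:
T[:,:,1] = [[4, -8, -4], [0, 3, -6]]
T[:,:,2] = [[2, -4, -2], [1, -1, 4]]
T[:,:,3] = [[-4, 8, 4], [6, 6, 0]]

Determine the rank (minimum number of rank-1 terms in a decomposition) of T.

Lower bound: the mode-2 unfolding of T (rows indexed by j, columns by (i,k) = (1,1), (1,2), (1,3), (2,1), (2,2), (2,3)) is [[4, 2, -4, 0, 1, 6], [-8, -4, 8, 3, -1, 6], [-4, -2, 4, -6, 4, 0]].
There the 3×3 minor on rows j ∈ {1, 2, 3}, columns (i,k) ∈ {(1,1), (2,1), (2,2)} is det [[4, 0, 1], [-8, 3, -1], [-4, -6, 4]] = 84 ≠ 0, so this unfolding has rank ≥ 3; CP rank is at least every unfolding rank, so rank(T) ≥ 3. (Unfolding ranks only ever bound the CP rank from below — rank(T) can be strictly larger than all of them — so the matching upper bound has to come from an explicit 3-term decomposition.)
Upper bound: T is a sum of 3 rank-1 terms, T = [0, 1] (x) [1, 2, -2] (x) [2, -1, 2] + [0, 1] (x) [2, 1, 2] (x) [-1, 1, 2] + [1, 0] (x) [1, -2, -1] (x) [4, 2, -4] (one valid choice — decompositions are not unique — normalised so each a, b is primitive with positive first nonzero entry; check it by expanding all entries), so rank(T) ≤ 3.
These bounds meet, so rank(T) = 3.
Check entry T[1,1,1] = 4: (0)·(1)·(2) + (0)·(2)·(-1) + (1)·(1)·(4) = 4.

3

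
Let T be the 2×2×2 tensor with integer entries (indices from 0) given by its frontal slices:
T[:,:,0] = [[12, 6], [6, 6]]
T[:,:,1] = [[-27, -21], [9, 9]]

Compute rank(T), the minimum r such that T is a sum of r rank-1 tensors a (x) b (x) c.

2

Lower bound: the mode-2 unfolding of T (rows indexed by j, columns by (i,k) = (0,0), (0,1), (1,0), (1,1)) is [[12, -27, 6, 9], [6, -21, 6, 9]].
There the 2×2 minor on rows j ∈ {0, 1}, columns (i,k) ∈ {(0,0), (0,1)} is det [[12, -27], [6, -21]] = -90 ≠ 0, so this unfolding has rank ≥ 2; CP rank is at least every unfolding rank, so rank(T) ≥ 2. (Flattening ranks never certify an upper bound on CP rank; for that we must actually write T with 2 rank-1 terms.)
Upper bound — finding two terms. Write S_k = T[:,:,k] for the frontal slices: S₀ = [[12, 6], [6, 6]], S₁ = [[-27, -21], [9, 9]].
If T = a₁ (x) b₁ (x) c₁ + a₂ (x) b₂ (x) c₂ then each S_k = c₁[k]·a₁b₁ᵀ + c₂[k]·a₂b₂ᵀ. S₀ and S₁ are linearly independent, so a₁b₁ᵀ and a₂b₂ᵀ must span the same plane of matrices: they are the rank-1 matrices of the form x·S₀ + y·S₁.
det(x·S₀ + y·S₁) is 36·x² + 18·xy − 54·y² = 18·(2·x + 3·y)(x − y), vanishing at (x:y) = (3:-2) and (1:1).
M₁ = 3·S₀ − 2·S₁ = [[90, 60], [0, 0]] = 30·[1, 0][3, 2]ᵀ and M₂ = S₀ + S₁ = [[-15, -15], [15, 15]] = (-15)·[1, -1][1, 1]ᵀ, so take a₁ = [1, 0], b₁ = [3, 2], a₂ = [1, -1], b₂ = [1, 1].
Each slice is an integer combination of E₁ = a₁b₁ᵀ and E₂ = a₂b₂ᵀ: S₀ = 6·E₁ − 6·E₂, S₁ = −6·E₁ − 9·E₂; reading off coefficients, c₁ = [6, -6] and c₂ = [-6, -9].
Hence T = [1, 0] (x) [3, 2] (x) [6, -6] + [1, -1] (x) [1, 1] (x) [-6, -9], so rank(T) ≤ 2.
These bounds meet, so rank(T) = 2.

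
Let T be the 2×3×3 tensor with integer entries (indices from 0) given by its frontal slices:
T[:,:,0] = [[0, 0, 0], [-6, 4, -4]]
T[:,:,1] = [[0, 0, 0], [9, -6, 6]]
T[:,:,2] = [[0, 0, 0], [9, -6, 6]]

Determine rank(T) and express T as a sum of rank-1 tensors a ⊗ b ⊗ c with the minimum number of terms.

Lower bound: T ≠ 0 (e.g. T[1,0,0] = -6), so rank(T) ≥ 1.
Upper bound: the mode-1 fibre T[:,0,0] = [0, -6] gives a = (0, 1) (primitive direction); the mode-2 fibre T[1,:,0] = [-6, 4, -4] gives b = (3, -2, 2); then c[k] = T[1,0,k] / (a[1]·b[0]) = [-6, 9, 9] / 3 = (-2, 3, 3).
Expanding (0, 1) ⊗ (3, -2, 2) ⊗ (-2, 3, 3) reproduces all 18 entries of T, so T = (0, 1) ⊗ (3, -2, 2) ⊗ (-2, 3, 3) and rank(T) ≤ 1.
These bounds meet, so rank(T) = 1.

rank(T) = 1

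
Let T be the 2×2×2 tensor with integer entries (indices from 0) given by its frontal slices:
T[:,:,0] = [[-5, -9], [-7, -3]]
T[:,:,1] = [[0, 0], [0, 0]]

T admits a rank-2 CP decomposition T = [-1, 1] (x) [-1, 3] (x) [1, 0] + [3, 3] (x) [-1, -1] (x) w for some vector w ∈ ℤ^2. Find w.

Subtract the known terms from T to get the rank-1 residual R = [3, 3] (x) [-1, -1] (x) w, so R[i,j,k] = a[i]·b[j]·w[k]. Pick indices with nonzero a[0]·b[0] = (3)·(-1) = -3. Only the fibre through (0,0,·) is needed: R[0,0,:] = T[0,0,:] − Σₗ aₗ[0]bₗ[0]cₗ = [-5, 0] − (-1)·(-1)·[1, 0] = [-6, 0]. Then w[k] = R[0,0,k] / -3 for each k, giving w = [-6, 0] / -3 = [2, 0].

w = [2, 0]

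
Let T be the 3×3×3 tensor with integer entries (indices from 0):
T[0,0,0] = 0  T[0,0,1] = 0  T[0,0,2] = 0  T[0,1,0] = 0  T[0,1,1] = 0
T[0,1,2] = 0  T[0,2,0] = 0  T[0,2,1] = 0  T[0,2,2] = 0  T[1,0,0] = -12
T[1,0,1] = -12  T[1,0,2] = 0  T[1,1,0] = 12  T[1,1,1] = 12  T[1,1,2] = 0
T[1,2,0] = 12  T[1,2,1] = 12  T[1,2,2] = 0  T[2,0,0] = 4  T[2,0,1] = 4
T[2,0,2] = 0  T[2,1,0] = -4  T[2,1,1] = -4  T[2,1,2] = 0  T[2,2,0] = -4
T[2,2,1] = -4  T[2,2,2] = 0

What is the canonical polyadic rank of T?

Lower bound: T ≠ 0 (e.g. T[1,0,0] = -12), so rank(T) ≥ 1.
Upper bound: if T = a (x) b (x) c then every fibre of T is a multiple of the corresponding factor, so read the factors off the fibres through the nonzero entry T[1,0,0] = -12.
The mode-1 fibre T[:,0,0] = [0, -12, 4] gives a = (0, 3, -1) (primitive direction); the mode-2 fibre T[1,:,0] = [-12, 12, 12] gives b = (1, -1, -1); then c[k] = T[1,0,k] / (a[1]·b[0]) = [-12, -12, 0] / 3 = (-4, -4, 0).
Expanding (0, 3, -1) (x) (1, -1, -1) (x) (-4, -4, 0) reproduces all 27 entries of T, so T = (0, 3, -1) (x) (1, -1, -1) (x) (-4, -4, 0) and rank(T) ≤ 1.
These bounds meet, so rank(T) = 1.

1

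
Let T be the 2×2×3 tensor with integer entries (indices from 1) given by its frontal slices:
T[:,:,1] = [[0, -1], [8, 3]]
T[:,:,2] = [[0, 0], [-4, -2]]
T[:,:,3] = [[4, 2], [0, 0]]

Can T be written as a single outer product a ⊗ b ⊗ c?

No

The mode-3 unfolding of T (rows indexed by k, columns by (i,j) = (1,1), (1,2), (2,1), (2,2)) is [[0, -1, 8, 3], [0, 0, -4, -2], [4, 2, 0, 0]].
There the 3×3 minor on rows k ∈ {1, 2, 3}, columns (i,j) ∈ {(1,1), (1,2), (2,1)} is det [[0, -1, 8], [0, 0, -4], [4, 2, 0]] = 16 ≠ 0, so this unfolding has rank ≥ 3; CP rank is at least every unfolding rank, so rank(T) ≥ 3.
In particular rank(T) ≥ 3 > 1, so T is not rank-1.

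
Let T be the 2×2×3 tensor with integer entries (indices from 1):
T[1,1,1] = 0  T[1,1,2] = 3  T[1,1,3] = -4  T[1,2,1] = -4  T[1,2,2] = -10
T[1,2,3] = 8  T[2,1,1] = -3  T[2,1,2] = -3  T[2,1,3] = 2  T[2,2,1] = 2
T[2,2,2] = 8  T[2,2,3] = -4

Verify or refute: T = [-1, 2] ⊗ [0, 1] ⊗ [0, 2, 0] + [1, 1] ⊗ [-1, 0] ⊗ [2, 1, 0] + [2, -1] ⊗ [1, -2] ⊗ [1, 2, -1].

Reconstruct entry (1,1,3) from the claimed factors: Σₗ aₗ[1]bₗ[1]cₗ[3] = (-1)·(0)·(0) + (1)·(-1)·(0) + (2)·(1)·(-1) = -2, but T[1,1,3] = -4. The claim is false.

No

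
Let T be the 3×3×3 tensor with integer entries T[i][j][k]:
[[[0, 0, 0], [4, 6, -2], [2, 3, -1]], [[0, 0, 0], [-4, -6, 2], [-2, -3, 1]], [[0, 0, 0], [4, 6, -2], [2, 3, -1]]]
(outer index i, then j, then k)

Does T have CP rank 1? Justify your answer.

If T = a (x) b (x) c then every fibre of T is a multiple of the corresponding factor, so read the factors off the fibres through the nonzero entry T[0,1,0] = 4.
The mode-1 fibre T[:,1,0] = [4, -4, 4] gives a = (1, -1, 1) (primitive direction); the mode-2 fibre T[0,:,0] = [0, 4, 2] gives b = (0, 2, 1); then c[k] = T[0,1,k] / (a[0]·b[1]) = [4, 6, -2] / 2 = (2, 3, -1).
Expanding (1, -1, 1) (x) (0, 2, 1) (x) (2, 3, -1) reproduces all 27 entries of T, so T = (1, -1, 1) (x) (0, 2, 1) (x) (2, 3, -1) and rank(T) ≤ 1.
Equivalently every frontal slice T[:,:,k] is c[k] times the rank-1 matrix (1, -1, 1) (x) (0, 2, 1). So T has rank 1 (it is nonzero).

Yes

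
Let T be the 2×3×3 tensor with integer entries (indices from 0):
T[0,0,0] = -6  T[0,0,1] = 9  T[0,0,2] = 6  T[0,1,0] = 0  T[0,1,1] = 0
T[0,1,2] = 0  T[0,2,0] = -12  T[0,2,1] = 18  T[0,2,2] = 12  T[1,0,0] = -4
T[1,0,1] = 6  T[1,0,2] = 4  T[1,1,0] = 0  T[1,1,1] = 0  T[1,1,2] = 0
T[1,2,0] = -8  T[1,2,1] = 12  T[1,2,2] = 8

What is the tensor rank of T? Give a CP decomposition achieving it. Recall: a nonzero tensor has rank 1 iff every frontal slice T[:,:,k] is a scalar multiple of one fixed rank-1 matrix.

rank(T) = 1

Lower bound: T ≠ 0 (e.g. T[0,0,0] = -6), so rank(T) ≥ 1.
Upper bound: the mode-1 fibre T[:,0,0] = [-6, -4] gives a = [3, 2] (primitive direction); the mode-2 fibre T[0,:,0] = [-6, 0, -12] gives b = [1, 0, 2]; then c[k] = T[0,0,k] / (a[0]·b[0]) = [-6, 9, 6] / 3 = [-2, 3, 2].
Expanding [3, 2] ⊗ [1, 0, 2] ⊗ [-2, 3, 2] reproduces all 18 entries of T, so T = [3, 2] ⊗ [1, 0, 2] ⊗ [-2, 3, 2] and rank(T) ≤ 1.
These bounds meet, so rank(T) = 1.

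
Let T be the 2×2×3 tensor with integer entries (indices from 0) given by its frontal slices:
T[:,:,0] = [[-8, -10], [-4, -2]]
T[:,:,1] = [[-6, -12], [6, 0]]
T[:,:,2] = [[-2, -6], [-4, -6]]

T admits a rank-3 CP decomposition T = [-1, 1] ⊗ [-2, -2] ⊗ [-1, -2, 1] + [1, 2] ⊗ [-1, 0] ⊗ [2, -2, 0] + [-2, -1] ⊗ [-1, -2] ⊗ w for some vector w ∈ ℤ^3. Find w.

Subtract the known terms from T to get the rank-1 residual R = [-2, -1] ⊗ [-1, -2] ⊗ w, so R[i,j,k] = a[i]·b[j]·w[k]. Pick indices with nonzero a[0]·b[0] = (-2)·(-1) = 2. Only the fibre through (0,0,·) is needed: R[0,0,:] = T[0,0,:] − Σₗ aₗ[0]bₗ[0]cₗ = [-8, -6, -2] − (-1)·(-2)·[-1, -2, 1] − (1)·(-1)·[2, -2, 0] = [-4, -4, -4]. Then w[k] = R[0,0,k] / 2 for each k, giving w = [-4, -4, -4] / 2 = [-2, -2, -2].

w = [-2, -2, -2]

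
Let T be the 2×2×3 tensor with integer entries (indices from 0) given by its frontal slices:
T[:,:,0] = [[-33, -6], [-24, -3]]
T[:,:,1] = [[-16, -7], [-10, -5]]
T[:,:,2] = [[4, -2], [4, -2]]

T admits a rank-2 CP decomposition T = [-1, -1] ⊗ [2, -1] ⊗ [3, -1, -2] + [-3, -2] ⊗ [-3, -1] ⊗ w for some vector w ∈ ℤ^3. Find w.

w = [-3, -2, 0]

Subtract the known terms from T to get the rank-1 residual R = [-3, -2] ⊗ [-3, -1] ⊗ w, so R[i,j,k] = a[i]·b[j]·w[k]. Pick indices with nonzero a[0]·b[0] = (-3)·(-3) = 9. Only the fibre through (0,0,·) is needed: R[0,0,:] = T[0,0,:] − Σₗ aₗ[0]bₗ[0]cₗ = [-33, -16, 4] − (-1)·(2)·[3, -1, -2] = [-27, -18, 0]. Then w[k] = R[0,0,k] / 9 for each k, giving w = [-27, -18, 0] / 9 = [-3, -2, 0].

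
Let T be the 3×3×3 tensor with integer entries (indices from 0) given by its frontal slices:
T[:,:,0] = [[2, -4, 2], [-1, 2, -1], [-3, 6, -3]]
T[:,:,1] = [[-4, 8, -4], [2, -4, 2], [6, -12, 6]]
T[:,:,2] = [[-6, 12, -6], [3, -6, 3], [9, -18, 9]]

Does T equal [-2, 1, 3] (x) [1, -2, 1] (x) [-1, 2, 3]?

Reconstruct entrywise from the claimed factors. For example, T[2,2,2] = 9 and Σₗ aₗ[2]bₗ[2]cₗ[2] = (3)·(1)·(3) = 9; checking all 27 entries, every one matches. The claim holds.

Yes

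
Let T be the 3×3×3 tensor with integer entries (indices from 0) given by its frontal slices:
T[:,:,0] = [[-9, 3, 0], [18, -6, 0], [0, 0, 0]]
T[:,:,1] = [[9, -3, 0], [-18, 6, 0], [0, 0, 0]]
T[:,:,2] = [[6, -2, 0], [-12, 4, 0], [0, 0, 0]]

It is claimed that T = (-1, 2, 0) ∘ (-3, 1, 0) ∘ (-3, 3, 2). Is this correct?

Yes

Reconstruct entrywise from the claimed factors. For example, T[1,1,1] = 6 and Σₗ aₗ[1]bₗ[1]cₗ[1] = (2)·(1)·(3) = 6; checking all 27 entries, every one matches. The claim holds.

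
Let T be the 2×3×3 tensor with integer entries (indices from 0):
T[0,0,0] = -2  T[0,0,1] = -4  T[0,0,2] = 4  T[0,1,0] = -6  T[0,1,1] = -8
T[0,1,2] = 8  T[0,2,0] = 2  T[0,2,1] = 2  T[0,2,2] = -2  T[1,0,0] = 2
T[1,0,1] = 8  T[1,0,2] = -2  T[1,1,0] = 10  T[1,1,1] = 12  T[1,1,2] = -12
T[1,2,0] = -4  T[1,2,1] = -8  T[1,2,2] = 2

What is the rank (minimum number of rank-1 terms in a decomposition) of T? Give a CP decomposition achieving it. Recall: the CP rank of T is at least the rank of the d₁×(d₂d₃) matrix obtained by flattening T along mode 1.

Lower bound: the mode-2 unfolding of T (rows indexed by j, columns by (i,k) = (0,0), (0,1), (0,2), (1,0), (1,1), (1,2)) is [[-2, -4, 4, 2, 8, -2], [-6, -8, 8, 10, 12, -12], [2, 2, -2, -4, -8, 2]].
There the 3×3 minor on rows j ∈ {0, 1, 2}, columns (i,k) ∈ {(0,0), (0,1), (1,1)} is det [[-2, -4, 8], [-6, -8, 12], [2, 2, -8]] = 48 ≠ 0, so this unfolding has rank ≥ 3; CP rank is at least every unfolding rank, so rank(T) ≥ 3. (Unfolding ranks only ever bound the CP rank from below — rank(T) can be strictly larger than all of them — so the matching upper bound has to come from an explicit 3-term decomposition.)
Upper bound: T is a sum of 3 rank-1 terms, T = (0, 1) ⊗ (1, 0, -1) ⊗ (0, 4, 2) + (1, -2) ⊗ (0, 2, -1) ⊗ (-2, -2, 2) + (1, -1) ⊗ (1, 1, 0) ⊗ (-2, -4, 4) (one valid choice — decompositions are not unique — normalised so each a, b is primitive with positive first nonzero entry; check it by expanding all entries), so rank(T) ≤ 3.
These bounds meet, so rank(T) = 3.
Check entry T[1,2,2] = 2: (1)·(-1)·(2) + (-2)·(-1)·(2) + (-1)·(0)·(4) = 2.

rank(T) = 3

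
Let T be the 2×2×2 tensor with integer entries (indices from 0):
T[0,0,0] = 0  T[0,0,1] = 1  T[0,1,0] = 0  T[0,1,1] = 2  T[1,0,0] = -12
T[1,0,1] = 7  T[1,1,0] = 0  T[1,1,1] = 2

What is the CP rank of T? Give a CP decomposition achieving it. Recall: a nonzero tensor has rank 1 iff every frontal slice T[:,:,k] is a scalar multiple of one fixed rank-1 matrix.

Lower bound: the mode-3 unfolding of T (rows indexed by k, columns by (i,j) = (0,0), (0,1), (1,0), (1,1)) is [[0, 0, -12, 0], [1, 2, 7, 2]].
There the 2×2 minor on rows k ∈ {0, 1}, columns (i,j) ∈ {(0,0), (1,0)} is det [[0, -12], [1, 7]] = 12 ≠ 0, so this unfolding has rank ≥ 2; CP rank is at least every unfolding rank, so rank(T) ≥ 2. (Unfolding ranks only ever bound the CP rank from below — rank(T) can be strictly larger than all of them — so the matching upper bound has to come from an explicit 2-term decomposition.)
Upper bound — finding two terms. Write S_k = T[:,:,k] for the frontal slices: S₀ = [[0, 0], [-12, 0]], S₁ = [[1, 2], [7, 2]].
If T = a₁ (x) b₁ (x) c₁ + a₂ (x) b₂ (x) c₂ then each S_k = c₁[k]·a₁b₁ᵀ + c₂[k]·a₂b₂ᵀ. S₀ and S₁ are linearly independent, so a₁b₁ᵀ and a₂b₂ᵀ must span the same plane of matrices: they are the rank-1 matrices of the form x·S₀ + y·S₁.
det(x·S₀ + y·S₁) is 24·xy − 12·y² = 12·(2·x − y)(y), vanishing at (x:y) = (1:2) and (1:0).
M₁ = S₀ + 2·S₁ = [[2, 4], [2, 4]] = 2·[1, 1][1, 2]ᵀ and M₂ = S₀ = [[0, 0], [-12, 0]] = (-12)·[0, 1][1, 0]ᵀ, so take a₁ = [1, 1], b₁ = [1, 2], a₂ = [0, 1], b₂ = [1, 0].
Each slice is an integer combination of E₁ = a₁b₁ᵀ and E₂ = a₂b₂ᵀ: S₀ = −12·E₂, S₁ = E₁ + 6·E₂; reading off coefficients, c₁ = [0, 1] and c₂ = [-12, 6].
Hence T = [1, 1] (x) [1, 2] (x) [0, 1] + [0, 1] (x) [1, 0] (x) [-12, 6], so rank(T) ≤ 2.
These bounds meet, so rank(T) = 2.
Check entry T[1,1,1] = 2: (1)·(2)·(1) + (1)·(0)·(6) = 2.

rank(T) = 2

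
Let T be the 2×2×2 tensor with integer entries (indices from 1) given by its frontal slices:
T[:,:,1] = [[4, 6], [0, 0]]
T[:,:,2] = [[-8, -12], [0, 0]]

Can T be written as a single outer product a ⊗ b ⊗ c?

Yes

The mode-1 fibre T[:,1,1] = [4, 0] gives a = (1, 0) (primitive direction); the mode-2 fibre T[1,:,1] = [4, 6] gives b = (2, 3); then c[k] = T[1,1,k] / (a[1]·b[1]) = [4, -8] / 2 = (2, -4).
Expanding (1, 0) ⊗ (2, 3) ⊗ (2, -4) reproduces all 8 entries of T, so T = (1, 0) ⊗ (2, 3) ⊗ (2, -4) and rank(T) ≤ 1.
Equivalently every frontal slice T[:,:,k] is c[k] times the rank-1 matrix (1, 0) ⊗ (2, 3). So T has rank 1 (it is nonzero).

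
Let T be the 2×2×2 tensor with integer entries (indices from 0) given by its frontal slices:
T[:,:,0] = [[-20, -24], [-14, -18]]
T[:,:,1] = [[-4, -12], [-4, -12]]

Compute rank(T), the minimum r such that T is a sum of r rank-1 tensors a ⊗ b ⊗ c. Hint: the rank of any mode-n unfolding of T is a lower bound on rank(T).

2

Lower bound: the mode-1 unfolding of T (rows indexed by i, columns by (j,k) = (0,0), (0,1), (1,0), (1,1)) is [[-20, -4, -24, -12], [-14, -4, -18, -12]].
There the 2×2 minor on rows i ∈ {0, 1}, columns (j,k) ∈ {(0,0), (0,1)} is det [[-20, -4], [-14, -4]] = 24 ≠ 0, so this unfolding has rank ≥ 2; CP rank is at least every unfolding rank, so rank(T) ≥ 2. (Unfolding ranks only ever bound the CP rank from below — rank(T) can be strictly larger than all of them — so the matching upper bound has to come from an explicit 2-term decomposition.)
Upper bound — finding two terms. Write S_k = T[:,:,k] for the frontal slices: S₀ = [[-20, -24], [-14, -18]], S₁ = [[-4, -12], [-4, -12]].
If T = a₁ ⊗ b₁ ⊗ c₁ + a₂ ⊗ b₂ ⊗ c₂ then each S_k = c₁[k]·a₁b₁ᵀ + c₂[k]·a₂b₂ᵀ. S₀ and S₁ are linearly independent, so a₁b₁ᵀ and a₂b₂ᵀ must span the same plane of matrices: they are the rank-1 matrices of the form x·S₀ + y·S₁.
det(x·S₀ + y·S₁) is 24·x² + 48·xy = 24·(x + 2·y)(x), vanishing at (x:y) = (2:-1) and (0:1).
M₁ = 2·S₀ − S₁ = [[-36, -36], [-24, -24]] = (-12)·[3, 2][1, 1]ᵀ and M₂ = S₁ = [[-4, -12], [-4, -12]] = (-4)·[1, 1][1, 3]ᵀ, so take a₁ = [3, 2], b₁ = [1, 1], a₂ = [1, 1], b₂ = [1, 3].
Each slice is an integer combination of E₁ = a₁b₁ᵀ and E₂ = a₂b₂ᵀ: S₀ = −6·E₁ − 2·E₂, S₁ = −4·E₂; reading off coefficients, c₁ = [-6, 0] and c₂ = [-2, -4].
Hence T = [3, 2] ⊗ [1, 1] ⊗ [-6, 0] + [1, 1] ⊗ [1, 3] ⊗ [-2, -4], so rank(T) ≤ 2.
These bounds meet, so rank(T) = 2.
Check entry T[0,1,0] = -24: (3)·(1)·(-6) + (1)·(3)·(-2) = -24.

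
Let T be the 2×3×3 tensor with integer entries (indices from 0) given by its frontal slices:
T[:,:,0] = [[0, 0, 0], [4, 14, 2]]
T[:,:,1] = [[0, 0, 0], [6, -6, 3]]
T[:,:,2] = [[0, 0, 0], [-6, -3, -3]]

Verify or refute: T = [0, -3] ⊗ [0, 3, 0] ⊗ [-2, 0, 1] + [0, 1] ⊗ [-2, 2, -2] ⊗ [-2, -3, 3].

No

Reconstruct entry (1,2,0) from the claimed factors: Σₗ aₗ[1]bₗ[2]cₗ[0] = (-3)·(0)·(-2) + (1)·(-2)·(-2) = 4, but T[1,2,0] = 2. The claim is false.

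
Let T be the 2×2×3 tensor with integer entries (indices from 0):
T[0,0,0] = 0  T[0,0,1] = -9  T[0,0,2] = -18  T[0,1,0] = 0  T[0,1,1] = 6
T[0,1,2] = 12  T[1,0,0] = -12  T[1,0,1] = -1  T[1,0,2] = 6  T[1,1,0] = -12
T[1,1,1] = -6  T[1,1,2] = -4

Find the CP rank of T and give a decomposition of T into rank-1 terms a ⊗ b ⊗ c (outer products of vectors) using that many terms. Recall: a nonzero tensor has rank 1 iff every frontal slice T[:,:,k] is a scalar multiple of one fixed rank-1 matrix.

rank(T) = 2

Lower bound: in the mode-1 unfolding of T (rows indexed by i, columns by (j,k)) the 2×2 minor on rows i ∈ {0, 1}, columns (j,k) ∈ {(0,0), (0,1)} is det [[0, -9], [-12, -1]] = -108 ≠ 0, so that unfolding has rank ≥ 2 and hence rank(T) ≥ 2 (CP rank is at least every unfolding rank, though it can be larger).
Upper bound: with S_k = T[:,:,k], the two rank-1 terms a₁b₁ᵀ, a₂b₂ᵀ are the rank-1 members of the pencil x·S₀ + y·S₁.
det(x·S₀ + y·S₁) is 180·xy + 60·y² = 60·(y)(3·x + y), vanishing at (x:y) = (1:0) and (1:-3).
M₁ = S₀ = [[0, 0], [-12, -12]] = (-12)·(0, 1)(1, 1)ᵀ and M₂ = S₀ − 3·S₁ = [[27, -18], [-9, 6]] = 3·(3, -1)(3, -2)ᵀ, so take a₁ = (0, 1), b₁ = (1, 1), a₂ = (3, -1), b₂ = (3, -2).
Each slice is an integer combination of E₁ = a₁b₁ᵀ and E₂ = a₂b₂ᵀ: S₀ = −12·E₁, S₁ = −4·E₁ − E₂, S₂ = −2·E₂; reading off coefficients, c₁ = (-12, -4, 0) and c₂ = (0, -1, -2).
Hence T = (0, 1) ⊗ (1, 1) ⊗ (-12, -4, 0) + (3, -1) ⊗ (3, -2) ⊗ (0, -1, -2), so rank(T) ≤ 2.
These bounds meet, so rank(T) = 2.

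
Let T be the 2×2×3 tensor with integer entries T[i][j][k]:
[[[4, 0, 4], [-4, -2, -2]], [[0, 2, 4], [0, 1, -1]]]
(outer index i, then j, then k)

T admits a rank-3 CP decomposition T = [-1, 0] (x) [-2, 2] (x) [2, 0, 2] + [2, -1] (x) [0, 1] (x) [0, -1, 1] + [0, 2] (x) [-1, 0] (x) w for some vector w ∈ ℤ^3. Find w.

Subtract the known terms from T to get the rank-1 residual R = [0, 2] (x) [-1, 0] (x) w, so R[i,j,k] = a[i]·b[j]·w[k]. Pick indices with nonzero a[1]·b[0] = (2)·(-1) = -2. Only the fibre through (1,0,·) is needed: R[1,0,:] = T[1,0,:] − Σₗ aₗ[1]bₗ[0]cₗ = [0, 2, 4] − (0)·(-2)·[2, 0, 2] − (-1)·(0)·[0, -1, 1] = [0, 2, 4]. Then w[k] = R[1,0,k] / -2 for each k, giving w = [0, 2, 4] / -2 = [0, -1, -2].

w = [0, -1, -2]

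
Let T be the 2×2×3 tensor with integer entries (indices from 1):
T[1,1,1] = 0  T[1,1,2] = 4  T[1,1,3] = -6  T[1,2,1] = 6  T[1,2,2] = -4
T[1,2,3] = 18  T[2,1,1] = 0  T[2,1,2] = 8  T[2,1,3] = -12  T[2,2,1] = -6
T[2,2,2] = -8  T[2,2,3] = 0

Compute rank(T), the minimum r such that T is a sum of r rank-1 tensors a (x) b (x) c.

Lower bound: the mode-3 unfolding of T (rows indexed by k, columns by (i,j) = (1,1), (1,2), (2,1), (2,2)) is [[0, 6, 0, -6], [4, -4, 8, -8], [-6, 18, -12, 0]].
There the 2×2 minor on rows k ∈ {1, 2}, columns (i,j) ∈ {(1,1), (1,2)} is det [[0, 6], [4, -4]] = -24 ≠ 0, so this unfolding has rank ≥ 2; CP rank is at least every unfolding rank, so rank(T) ≥ 2. (Unfolding ranks only ever bound the CP rank from below — rank(T) can be strictly larger than all of them — so the matching upper bound has to come from an explicit 2-term decomposition.)
Upper bound — finding two terms. Write S_k = T[:,:,k] for the frontal slices: S₁ = [[0, 6], [0, -6]], S₂ = [[4, -4], [8, -8]], S₃ = [[-6, 18], [-12, 0]].
If T = a₁ (x) b₁ (x) c₁ + a₂ (x) b₂ (x) c₂ then each S_k = c₁[k]·a₁b₁ᵀ + c₂[k]·a₂b₂ᵀ. S₁ and S₂ are linearly independent, so a₁b₁ᵀ and a₂b₂ᵀ must span the same plane of matrices: they are the rank-1 matrices of the form x·S₁ + y·S₂.
det(x·S₁ + y·S₂) is −72·xy = (-72)·(y)(x), vanishing at (x:y) = (1:0) and (0:1).
M₁ = S₁ = [[0, 6], [0, -6]] = 6·(1, -1)(0, 1)ᵀ and M₂ = S₂ = [[4, -4], [8, -8]] = 4·(1, 2)(1, -1)ᵀ, so take a₁ = (1, -1), b₁ = (0, 1), a₂ = (1, 2), b₂ = (1, -1).
Each slice is an integer combination of E₁ = a₁b₁ᵀ and E₂ = a₂b₂ᵀ: S₁ = 6·E₁, S₂ = 4·E₂, S₃ = 12·E₁ − 6·E₂; reading off coefficients, c₁ = (6, 0, 12) and c₂ = (0, 4, -6).
Hence T = (1, -1) (x) (0, 1) (x) (6, 0, 12) + (1, 2) (x) (1, -1) (x) (0, 4, -6), so rank(T) ≤ 2.
These bounds meet, so rank(T) = 2.

2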